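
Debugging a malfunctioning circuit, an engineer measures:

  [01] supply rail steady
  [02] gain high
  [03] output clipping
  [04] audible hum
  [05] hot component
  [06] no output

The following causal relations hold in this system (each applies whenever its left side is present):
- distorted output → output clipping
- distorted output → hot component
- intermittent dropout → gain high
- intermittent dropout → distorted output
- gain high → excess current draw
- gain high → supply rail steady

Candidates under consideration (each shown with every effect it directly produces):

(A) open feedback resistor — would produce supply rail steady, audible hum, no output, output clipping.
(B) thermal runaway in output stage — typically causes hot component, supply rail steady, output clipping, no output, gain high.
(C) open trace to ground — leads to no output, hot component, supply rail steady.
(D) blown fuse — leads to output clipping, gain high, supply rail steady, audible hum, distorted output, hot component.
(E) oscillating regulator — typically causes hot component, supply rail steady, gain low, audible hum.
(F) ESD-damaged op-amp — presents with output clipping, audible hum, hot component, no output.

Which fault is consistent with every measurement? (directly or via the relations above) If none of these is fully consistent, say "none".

none

Checking each candidate against the observations:
(A) open feedback resistor — supply rail steady ✓; gain high ✗; output clipping ✓; audible hum ✓; hot component ✗; no output ✓
(B) thermal runaway in output stage — supply rail steady ✓; gain high ✓; output clipping ✓; audible hum ✗; hot component ✓; no output ✓
(C) open trace to ground — does not account for gain high, output clipping, audible hum
(D) blown fuse — supply rail steady ✓; gain high ✓; output clipping ✓; audible hum ✓; hot component ✓; no output ✗
(E) oscillating regulator — supply rail steady ✓; gain high ✗; output clipping ✗; audible hum ✓; hot component ✓; no output ✗
(F) ESD-damaged op-amp — supply rail steady ✗; gain high ✗; output clipping ✓; audible hum ✓; hot component ✓; no output ✓
No candidate is consistent with all observations.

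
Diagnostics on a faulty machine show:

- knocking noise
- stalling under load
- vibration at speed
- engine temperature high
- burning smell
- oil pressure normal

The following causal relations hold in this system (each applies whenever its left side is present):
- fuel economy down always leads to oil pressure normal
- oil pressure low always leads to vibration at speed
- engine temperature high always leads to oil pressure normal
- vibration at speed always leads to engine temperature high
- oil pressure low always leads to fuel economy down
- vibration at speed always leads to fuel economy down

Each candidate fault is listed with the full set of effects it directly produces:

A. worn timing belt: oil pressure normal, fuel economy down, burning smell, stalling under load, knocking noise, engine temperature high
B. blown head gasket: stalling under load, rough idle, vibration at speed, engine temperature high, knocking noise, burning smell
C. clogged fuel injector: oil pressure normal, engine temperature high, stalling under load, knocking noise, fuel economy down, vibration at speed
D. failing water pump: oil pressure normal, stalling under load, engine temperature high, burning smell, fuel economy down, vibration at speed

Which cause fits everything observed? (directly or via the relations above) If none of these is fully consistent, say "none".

B

Per-candidate check:
(A) worn timing belt — knocking noise +; stalling under load +; vibration at speed -; engine temperature high +; burning smell +; oil pressure normal +
(B) blown head gasket — accounts for every observation (oil pressure normal via engine temperature high → oil pressure normal)
(C) clogged fuel injector — knocking noise +; stalling under load +; vibration at speed +; engine temperature high +; burning smell -; oil pressure normal +
(D) failing water pump — does not account for knocking noise
(B) alone accounts for all the evidence.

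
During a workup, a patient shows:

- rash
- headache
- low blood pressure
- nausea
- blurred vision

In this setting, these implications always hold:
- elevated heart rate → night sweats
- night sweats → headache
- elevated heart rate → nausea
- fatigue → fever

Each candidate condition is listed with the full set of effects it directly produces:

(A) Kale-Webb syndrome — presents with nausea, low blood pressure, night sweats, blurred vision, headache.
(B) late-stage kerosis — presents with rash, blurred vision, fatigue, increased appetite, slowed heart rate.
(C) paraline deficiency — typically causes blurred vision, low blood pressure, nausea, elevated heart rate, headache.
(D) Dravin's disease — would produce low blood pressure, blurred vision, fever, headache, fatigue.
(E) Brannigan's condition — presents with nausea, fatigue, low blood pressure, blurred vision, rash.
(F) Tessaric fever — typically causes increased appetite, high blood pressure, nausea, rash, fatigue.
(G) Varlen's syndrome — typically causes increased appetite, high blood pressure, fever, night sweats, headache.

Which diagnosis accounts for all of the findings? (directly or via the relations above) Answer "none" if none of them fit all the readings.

none

For each candidate, compare predicted effects to what was observed:
(A) Kale-Webb syndrome — rash NO; headache yes; low blood pressure yes; nausea yes; blurred vision yes
(B) late-stage kerosis — does not account for headache, low blood pressure, nausea
(C) paraline deficiency — does not account for rash
(D) Dravin's disease — does not account for rash, nausea
(E) Brannigan's condition — does not account for headache
(F) Tessaric fever — rash yes; headache NO; low blood pressure NO; nausea yes; blurred vision NO
(G) Varlen's syndrome — fails on rash, low blood pressure, nausea, blurred vision (predicts high blood pressure, not low blood pressure)
None of the listed candidates fits everything.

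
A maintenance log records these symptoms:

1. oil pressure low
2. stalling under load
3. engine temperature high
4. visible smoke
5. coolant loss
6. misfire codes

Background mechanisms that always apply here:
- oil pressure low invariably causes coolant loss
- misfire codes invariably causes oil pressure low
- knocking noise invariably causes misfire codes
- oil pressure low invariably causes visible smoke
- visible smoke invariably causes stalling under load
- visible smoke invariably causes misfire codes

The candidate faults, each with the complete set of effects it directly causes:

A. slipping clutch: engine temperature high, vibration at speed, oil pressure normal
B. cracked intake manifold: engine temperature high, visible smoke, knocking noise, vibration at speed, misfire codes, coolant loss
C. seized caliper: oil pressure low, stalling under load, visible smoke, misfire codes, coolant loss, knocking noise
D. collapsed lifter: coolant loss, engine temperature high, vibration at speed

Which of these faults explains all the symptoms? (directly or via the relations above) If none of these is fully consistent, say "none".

B

Checking each candidate against the observations:
(A) slipping clutch — oil pressure low NO; stalling under load NO; engine temperature high yes; visible smoke NO; coolant loss NO; misfire codes NO
(B) cracked intake manifold — accounts for every observation (oil pressure low via misfire codes → oil pressure low)
(C) seized caliper — does not account for engine temperature high
(D) collapsed lifter — oil pressure low NO; stalling under load NO; engine temperature high yes; visible smoke NO; coolant loss yes; misfire codes NO
(B) alone accounts for all the evidence.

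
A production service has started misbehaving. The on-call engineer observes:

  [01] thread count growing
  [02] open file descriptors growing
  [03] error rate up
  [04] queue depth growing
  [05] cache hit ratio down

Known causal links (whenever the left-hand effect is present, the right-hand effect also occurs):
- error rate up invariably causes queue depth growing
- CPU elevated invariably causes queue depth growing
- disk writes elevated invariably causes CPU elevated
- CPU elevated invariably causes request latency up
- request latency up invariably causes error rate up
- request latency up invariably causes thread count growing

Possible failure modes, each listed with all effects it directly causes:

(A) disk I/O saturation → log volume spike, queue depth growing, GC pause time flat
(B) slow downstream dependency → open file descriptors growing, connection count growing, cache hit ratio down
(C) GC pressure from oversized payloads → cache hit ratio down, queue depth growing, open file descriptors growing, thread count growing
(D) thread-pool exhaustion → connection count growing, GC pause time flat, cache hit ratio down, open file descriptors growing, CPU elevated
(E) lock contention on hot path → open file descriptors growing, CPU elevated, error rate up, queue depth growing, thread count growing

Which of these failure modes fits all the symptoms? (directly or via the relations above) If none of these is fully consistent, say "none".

D

Per-candidate check:
(A) disk I/O saturation — does not account for thread count growing, open file descriptors growing, error rate up, cache hit ratio down
(B) slow downstream dependency — thread count growing miss; open file descriptors growing match; error rate up miss; queue depth growing miss; cache hit ratio down match
(C) GC pressure from oversized payloads — thread count growing match; open file descriptors growing match; error rate up miss; queue depth growing match; cache hit ratio down match
(D) thread-pool exhaustion — thread count growing match (through CPU elevated → request latency up → thread count growing); open file descriptors growing match; error rate up match (through CPU elevated → request latency up → error rate up); queue depth growing match (through CPU elevated → queue depth growing); cache hit ratio down match
(E) lock contention on hot path — does not account for cache hit ratio down
(D) alone accounts for all the evidence.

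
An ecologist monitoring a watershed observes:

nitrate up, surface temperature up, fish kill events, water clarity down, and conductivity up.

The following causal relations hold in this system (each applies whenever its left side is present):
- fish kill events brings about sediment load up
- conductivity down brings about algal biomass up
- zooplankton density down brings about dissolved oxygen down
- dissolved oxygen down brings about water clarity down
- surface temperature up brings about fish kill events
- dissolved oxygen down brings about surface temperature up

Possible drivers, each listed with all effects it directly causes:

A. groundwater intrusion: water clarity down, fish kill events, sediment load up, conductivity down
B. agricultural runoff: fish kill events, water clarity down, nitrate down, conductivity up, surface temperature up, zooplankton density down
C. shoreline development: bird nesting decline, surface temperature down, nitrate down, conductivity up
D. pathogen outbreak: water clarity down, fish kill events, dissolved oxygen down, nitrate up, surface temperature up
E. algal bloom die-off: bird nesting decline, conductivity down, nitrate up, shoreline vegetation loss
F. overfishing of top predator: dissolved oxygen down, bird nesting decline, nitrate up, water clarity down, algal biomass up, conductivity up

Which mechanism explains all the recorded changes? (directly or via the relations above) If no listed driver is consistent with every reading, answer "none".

Checking each candidate against the observations:
(A) groundwater intrusion — nitrate up miss; surface temperature up miss; fish kill events match; water clarity down match; conductivity up miss
(B) agricultural runoff — fails on nitrate up (predicts nitrate down, not nitrate up)
(C) shoreline development — nitrate up miss; surface temperature up miss; fish kill events miss; water clarity down miss; conductivity up match
(D) pathogen outbreak — nitrate up match; surface temperature up match; fish kill events match; water clarity down match; conductivity up miss
(E) algal bloom die-off — nitrate up match; surface temperature up miss; fish kill events miss; water clarity down miss; conductivity up miss
(F) overfishing of top predator — accounts for every observation (surface temperature up through dissolved oxygen down → surface temperature up)
Only (F) is consistent with every observation.

F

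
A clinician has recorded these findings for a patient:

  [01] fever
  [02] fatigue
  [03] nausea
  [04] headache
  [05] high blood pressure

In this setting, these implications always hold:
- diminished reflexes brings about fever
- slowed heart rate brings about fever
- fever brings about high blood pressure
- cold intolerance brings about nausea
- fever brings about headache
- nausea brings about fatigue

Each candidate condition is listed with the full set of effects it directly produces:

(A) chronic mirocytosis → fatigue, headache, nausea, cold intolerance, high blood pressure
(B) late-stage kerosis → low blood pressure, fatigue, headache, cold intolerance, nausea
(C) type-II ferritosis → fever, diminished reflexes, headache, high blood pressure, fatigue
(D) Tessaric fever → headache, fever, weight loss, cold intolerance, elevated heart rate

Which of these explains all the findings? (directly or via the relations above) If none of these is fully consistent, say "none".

D

Per-candidate check:
(A) chronic mirocytosis — does not account for fever
(B) late-stage kerosis — fails on fever, high blood pressure (predicts low blood pressure, not high blood pressure)
(C) type-II ferritosis — does not account for nausea
(D) Tessaric fever — fever yes; fatigue yes (by cold intolerance → nausea → fatigue); nausea yes (by cold intolerance → nausea); headache yes; high blood pressure yes (by fever → high blood pressure)
(D) is the only candidate with no mismatches.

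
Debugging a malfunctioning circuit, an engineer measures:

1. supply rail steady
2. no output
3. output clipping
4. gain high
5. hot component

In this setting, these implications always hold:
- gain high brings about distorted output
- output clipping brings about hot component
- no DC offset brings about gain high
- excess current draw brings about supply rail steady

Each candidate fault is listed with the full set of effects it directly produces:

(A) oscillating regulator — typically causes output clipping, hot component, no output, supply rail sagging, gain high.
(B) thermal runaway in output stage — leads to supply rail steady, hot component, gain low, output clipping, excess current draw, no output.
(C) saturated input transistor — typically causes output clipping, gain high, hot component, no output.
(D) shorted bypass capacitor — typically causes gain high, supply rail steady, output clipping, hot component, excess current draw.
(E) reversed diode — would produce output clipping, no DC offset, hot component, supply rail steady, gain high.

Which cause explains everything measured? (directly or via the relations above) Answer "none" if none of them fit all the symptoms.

For each candidate, compare predicted effects to what was observed:
(A) oscillating regulator — supply rail steady NO; no output yes; output clipping yes; gain high yes; hot component yes
(B) thermal runaway in output stage — fails on gain high (predicts gain low, not gain high)
(C) saturated input transistor — supply rail steady NO; no output yes; output clipping yes; gain high yes; hot component yes
(D) shorted bypass capacitor — supply rail steady yes; no output NO; output clipping yes; gain high yes; hot component yes
(E) reversed diode — supply rail steady yes; no output NO; output clipping yes; gain high yes; hot component yes
No candidate is consistent with all observations.

none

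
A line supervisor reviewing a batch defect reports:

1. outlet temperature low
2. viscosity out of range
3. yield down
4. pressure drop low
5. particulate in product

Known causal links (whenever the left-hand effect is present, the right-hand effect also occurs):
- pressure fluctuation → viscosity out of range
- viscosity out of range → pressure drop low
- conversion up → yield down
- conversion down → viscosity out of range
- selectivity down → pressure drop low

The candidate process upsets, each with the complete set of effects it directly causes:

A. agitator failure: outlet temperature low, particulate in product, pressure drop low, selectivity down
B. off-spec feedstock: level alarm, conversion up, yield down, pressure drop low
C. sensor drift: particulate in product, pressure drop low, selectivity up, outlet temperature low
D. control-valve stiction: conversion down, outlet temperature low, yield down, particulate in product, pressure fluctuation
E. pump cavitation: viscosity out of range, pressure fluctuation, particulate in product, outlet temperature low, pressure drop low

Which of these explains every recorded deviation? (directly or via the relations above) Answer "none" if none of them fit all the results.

Checking each candidate against the observations:
(A) agitator failure — does not account for viscosity out of range, yield down
(B) off-spec feedstock — outlet temperature low ✗; viscosity out of range ✗; yield down ✓; pressure drop low ✓; particulate in product ✗
(C) sensor drift — outlet temperature low ✓; viscosity out of range ✗; yield down ✗; pressure drop low ✓; particulate in product ✓
(D) control-valve stiction — accounts for every observation (viscosity out of range via conversion down → viscosity out of range)
(E) pump cavitation — outlet temperature low ✓; viscosity out of range ✓; yield down ✗; pressure drop low ✓; particulate in product ✓
(D) is the only candidate with no mismatches.

D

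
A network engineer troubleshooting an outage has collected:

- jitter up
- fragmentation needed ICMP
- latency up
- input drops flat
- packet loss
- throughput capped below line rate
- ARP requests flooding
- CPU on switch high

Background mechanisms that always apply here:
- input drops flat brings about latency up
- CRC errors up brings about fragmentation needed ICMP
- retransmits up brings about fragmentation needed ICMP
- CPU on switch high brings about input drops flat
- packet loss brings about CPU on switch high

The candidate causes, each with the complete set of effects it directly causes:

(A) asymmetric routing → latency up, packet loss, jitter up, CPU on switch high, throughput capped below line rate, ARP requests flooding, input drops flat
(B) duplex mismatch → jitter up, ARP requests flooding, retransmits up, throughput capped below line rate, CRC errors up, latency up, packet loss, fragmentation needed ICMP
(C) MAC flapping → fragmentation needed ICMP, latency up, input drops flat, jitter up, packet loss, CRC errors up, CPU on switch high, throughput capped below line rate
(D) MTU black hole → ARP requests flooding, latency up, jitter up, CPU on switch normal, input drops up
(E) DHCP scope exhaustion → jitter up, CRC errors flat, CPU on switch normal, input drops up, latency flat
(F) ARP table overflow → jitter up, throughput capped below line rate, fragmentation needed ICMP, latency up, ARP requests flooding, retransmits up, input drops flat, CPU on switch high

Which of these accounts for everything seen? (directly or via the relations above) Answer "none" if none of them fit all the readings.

B

For each candidate, compare predicted effects to what was observed:
(A) asymmetric routing — does not account for fragmentation needed ICMP
(B) duplex mismatch — jitter up +; fragmentation needed ICMP +; latency up +; input drops flat + (by packet loss → CPU on switch high → input drops flat); packet loss +; throughput capped below line rate +; ARP requests flooding +; CPU on switch high + (by packet loss → CPU on switch high)
(C) MAC flapping — jitter up +; fragmentation needed ICMP +; latency up +; input drops flat +; packet loss +; throughput capped below line rate +; ARP requests flooding -; CPU on switch high +
(D) MTU black hole — fails on fragmentation needed ICMP, input drops flat, packet loss, throughput capped below line rate, CPU on switch high (predicts input drops up, not input drops flat; predicts CPU on switch normal, not CPU on switch high)
(E) DHCP scope exhaustion — fails on fragmentation needed ICMP, latency up, input drops flat, packet loss, throughput capped below line rate, ARP requests flooding, CPU on switch high (predicts latency flat, not latency up; predicts input drops up, not input drops flat; predicts CPU on switch normal, not CPU on switch high)
(F) ARP table overflow — does not account for packet loss
(B) alone accounts for all the evidence.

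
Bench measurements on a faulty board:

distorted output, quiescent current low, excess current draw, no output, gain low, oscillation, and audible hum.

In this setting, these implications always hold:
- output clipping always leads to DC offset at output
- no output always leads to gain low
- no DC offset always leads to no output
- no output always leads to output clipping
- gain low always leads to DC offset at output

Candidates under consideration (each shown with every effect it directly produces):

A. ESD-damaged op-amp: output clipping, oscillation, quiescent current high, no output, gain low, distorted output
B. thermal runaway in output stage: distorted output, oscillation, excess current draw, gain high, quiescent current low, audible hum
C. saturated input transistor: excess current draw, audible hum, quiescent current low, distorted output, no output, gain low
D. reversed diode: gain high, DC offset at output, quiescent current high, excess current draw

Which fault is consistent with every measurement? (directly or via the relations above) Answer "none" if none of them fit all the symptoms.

none

Per-candidate check:
(A) ESD-damaged op-amp — fails on quiescent current low, excess current draw, audible hum (predicts quiescent current high, not quiescent current low)
(B) thermal runaway in output stage — fails on no output, gain low (predicts gain high, not gain low)
(C) saturated input transistor — distorted output match; quiescent current low match; excess current draw match; no output match; gain low match; oscillation miss; audible hum match
(D) reversed diode — distorted output miss; quiescent current low miss; excess current draw match; no output miss; gain low miss; oscillation miss; audible hum miss
No candidate is consistent with all observations.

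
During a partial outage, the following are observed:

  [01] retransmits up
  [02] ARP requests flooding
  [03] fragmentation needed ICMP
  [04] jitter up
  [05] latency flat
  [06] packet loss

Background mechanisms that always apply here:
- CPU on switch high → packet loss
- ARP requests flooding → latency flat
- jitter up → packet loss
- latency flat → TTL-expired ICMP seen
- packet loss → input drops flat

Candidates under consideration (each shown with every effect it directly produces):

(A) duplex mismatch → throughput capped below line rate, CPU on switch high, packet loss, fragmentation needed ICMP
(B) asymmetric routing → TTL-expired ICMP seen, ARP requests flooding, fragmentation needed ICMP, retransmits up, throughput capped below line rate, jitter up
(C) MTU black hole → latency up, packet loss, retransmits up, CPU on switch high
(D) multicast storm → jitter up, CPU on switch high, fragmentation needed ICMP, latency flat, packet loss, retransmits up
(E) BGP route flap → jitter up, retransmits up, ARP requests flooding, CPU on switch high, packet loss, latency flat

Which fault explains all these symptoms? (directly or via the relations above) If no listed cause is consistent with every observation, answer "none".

B

Per-candidate check:
(A) duplex mismatch — does not account for retransmits up, ARP requests flooding, jitter up, latency flat
(B) asymmetric routing — retransmits up +; ARP requests flooding +; fragmentation needed ICMP +; jitter up +; latency flat + (through ARP requests flooding → latency flat); packet loss + (through jitter up → packet loss)
(C) MTU black hole — retransmits up +; ARP requests flooding -; fragmentation needed ICMP -; jitter up -; latency flat -; packet loss +
(D) multicast storm — does not account for ARP requests flooding
(E) BGP route flap — does not account for fragmentation needed ICMP
(B) is the only candidate with no mismatches.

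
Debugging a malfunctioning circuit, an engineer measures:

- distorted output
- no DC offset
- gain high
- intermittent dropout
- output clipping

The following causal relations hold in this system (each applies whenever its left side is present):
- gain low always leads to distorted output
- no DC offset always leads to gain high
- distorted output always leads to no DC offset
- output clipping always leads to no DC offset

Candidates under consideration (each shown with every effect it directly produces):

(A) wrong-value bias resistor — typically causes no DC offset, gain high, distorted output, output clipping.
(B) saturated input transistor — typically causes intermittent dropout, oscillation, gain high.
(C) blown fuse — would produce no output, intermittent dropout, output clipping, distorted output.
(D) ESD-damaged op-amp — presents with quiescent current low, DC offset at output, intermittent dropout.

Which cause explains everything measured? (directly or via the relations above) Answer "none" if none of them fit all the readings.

Testing each hypothesis:
(A) wrong-value bias resistor — does not account for intermittent dropout
(B) saturated input transistor — distorted output NO; no DC offset NO; gain high yes; intermittent dropout yes; output clipping NO
(C) blown fuse — distorted output yes; no DC offset yes (through output clipping → no DC offset); gain high yes (through output clipping → no DC offset → gain high); intermittent dropout yes; output clipping yes
(D) ESD-damaged op-amp — distorted output NO; no DC offset NO; gain high NO; intermittent dropout yes; output clipping NO
(C) alone accounts for all the evidence.

C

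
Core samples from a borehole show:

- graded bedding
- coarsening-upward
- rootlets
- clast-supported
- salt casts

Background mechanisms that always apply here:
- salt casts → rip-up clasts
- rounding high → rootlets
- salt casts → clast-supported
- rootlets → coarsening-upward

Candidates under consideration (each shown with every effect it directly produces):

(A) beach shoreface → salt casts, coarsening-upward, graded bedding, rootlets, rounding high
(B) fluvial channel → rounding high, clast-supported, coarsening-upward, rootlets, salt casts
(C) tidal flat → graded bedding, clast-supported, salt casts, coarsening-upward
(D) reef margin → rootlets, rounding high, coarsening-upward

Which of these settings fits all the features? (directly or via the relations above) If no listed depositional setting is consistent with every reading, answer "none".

Testing each hypothesis:
(A) beach shoreface — accounts for every observation (clast-supported via salt casts → clast-supported)
(B) fluvial channel — does not account for graded bedding
(C) tidal flat — graded bedding +; coarsening-upward +; rootlets -; clast-supported +; salt casts +
(D) reef margin — does not account for graded bedding, clast-supported, salt casts
Only (A) is consistent with every observation.

A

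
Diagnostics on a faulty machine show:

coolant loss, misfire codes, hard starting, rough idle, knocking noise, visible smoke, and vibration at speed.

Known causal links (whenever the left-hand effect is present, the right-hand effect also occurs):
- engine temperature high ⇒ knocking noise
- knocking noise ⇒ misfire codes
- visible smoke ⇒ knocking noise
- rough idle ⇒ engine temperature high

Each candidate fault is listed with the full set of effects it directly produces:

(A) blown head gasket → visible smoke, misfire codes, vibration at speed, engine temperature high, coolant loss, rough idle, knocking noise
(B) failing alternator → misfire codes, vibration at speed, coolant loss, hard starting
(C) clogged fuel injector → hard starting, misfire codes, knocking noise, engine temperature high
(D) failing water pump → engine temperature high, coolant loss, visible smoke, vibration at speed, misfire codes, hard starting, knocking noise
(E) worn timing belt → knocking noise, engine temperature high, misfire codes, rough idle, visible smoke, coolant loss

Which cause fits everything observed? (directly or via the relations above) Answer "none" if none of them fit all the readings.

none

Testing each hypothesis:
(A) blown head gasket — does not account for hard starting
(B) failing alternator — does not account for rough idle, knocking noise, visible smoke
(C) clogged fuel injector — does not account for coolant loss, rough idle, visible smoke, vibration at speed
(D) failing water pump — does not account for rough idle
(E) worn timing belt — does not account for hard starting, vibration at speed
None of the listed candidates fits everything.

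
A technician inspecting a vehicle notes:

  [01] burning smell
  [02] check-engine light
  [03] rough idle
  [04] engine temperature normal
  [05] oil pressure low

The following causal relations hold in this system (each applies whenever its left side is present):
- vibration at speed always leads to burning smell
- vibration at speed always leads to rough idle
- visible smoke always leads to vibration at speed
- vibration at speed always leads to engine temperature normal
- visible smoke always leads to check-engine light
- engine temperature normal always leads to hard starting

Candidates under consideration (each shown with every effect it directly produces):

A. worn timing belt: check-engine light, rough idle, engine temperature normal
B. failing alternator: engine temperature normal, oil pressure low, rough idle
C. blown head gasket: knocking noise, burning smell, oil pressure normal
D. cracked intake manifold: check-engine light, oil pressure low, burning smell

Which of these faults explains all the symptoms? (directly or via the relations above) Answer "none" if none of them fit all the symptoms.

Per-candidate check:
(A) worn timing belt — does not account for burning smell, oil pressure low
(B) failing alternator — burning smell -; check-engine light -; rough idle +; engine temperature normal +; oil pressure low +
(C) blown head gasket — burning smell +; check-engine light -; rough idle -; engine temperature normal -; oil pressure low -
(D) cracked intake manifold — does not account for rough idle, engine temperature normal
Every candidate fails on at least one observation.

none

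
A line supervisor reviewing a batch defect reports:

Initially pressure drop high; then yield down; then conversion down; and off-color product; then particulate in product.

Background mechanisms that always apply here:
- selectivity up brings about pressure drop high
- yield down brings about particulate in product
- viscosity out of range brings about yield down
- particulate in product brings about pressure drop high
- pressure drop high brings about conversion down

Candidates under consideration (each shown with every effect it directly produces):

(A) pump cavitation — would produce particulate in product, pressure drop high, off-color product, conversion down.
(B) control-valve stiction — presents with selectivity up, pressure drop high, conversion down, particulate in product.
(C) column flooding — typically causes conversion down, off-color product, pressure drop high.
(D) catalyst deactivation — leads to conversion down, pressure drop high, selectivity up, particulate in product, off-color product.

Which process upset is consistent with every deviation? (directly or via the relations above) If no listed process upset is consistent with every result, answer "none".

Checking each candidate against the observations:
(A) pump cavitation — pressure drop high ✓; yield down ✗; conversion down ✓; off-color product ✓; particulate in product ✓
(B) control-valve stiction — does not account for yield down, off-color product
(C) column flooding — pressure drop high ✓; yield down ✗; conversion down ✓; off-color product ✓; particulate in product ✗
(D) catalyst deactivation — pressure drop high ✓; yield down ✗; conversion down ✓; off-color product ✓; particulate in product ✓
None of the listed candidates fits everything.

none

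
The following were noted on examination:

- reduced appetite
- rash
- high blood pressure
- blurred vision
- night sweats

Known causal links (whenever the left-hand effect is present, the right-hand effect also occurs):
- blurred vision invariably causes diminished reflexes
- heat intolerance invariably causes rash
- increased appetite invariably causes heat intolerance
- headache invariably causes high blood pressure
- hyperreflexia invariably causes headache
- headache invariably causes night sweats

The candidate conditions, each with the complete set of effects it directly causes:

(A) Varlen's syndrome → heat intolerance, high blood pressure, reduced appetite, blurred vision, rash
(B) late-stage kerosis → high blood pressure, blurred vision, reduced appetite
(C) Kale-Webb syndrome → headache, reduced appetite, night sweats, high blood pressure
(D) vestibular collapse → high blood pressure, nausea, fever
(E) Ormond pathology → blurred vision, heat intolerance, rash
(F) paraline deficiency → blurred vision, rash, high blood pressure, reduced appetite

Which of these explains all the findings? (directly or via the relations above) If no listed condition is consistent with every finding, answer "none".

Per-candidate check:
(A) Varlen's syndrome — reduced appetite ✓; rash ✓; high blood pressure ✓; blurred vision ✓; night sweats ✗
(B) late-stage kerosis — reduced appetite ✓; rash ✗; high blood pressure ✓; blurred vision ✓; night sweats ✗
(C) Kale-Webb syndrome — does not account for rash, blurred vision
(D) vestibular collapse — does not account for reduced appetite, rash, blurred vision, night sweats
(E) Ormond pathology — reduced appetite ✗; rash ✓; high blood pressure ✗; blurred vision ✓; night sweats ✗
(F) paraline deficiency — does not account for night sweats
Every candidate fails on at least one observation.

none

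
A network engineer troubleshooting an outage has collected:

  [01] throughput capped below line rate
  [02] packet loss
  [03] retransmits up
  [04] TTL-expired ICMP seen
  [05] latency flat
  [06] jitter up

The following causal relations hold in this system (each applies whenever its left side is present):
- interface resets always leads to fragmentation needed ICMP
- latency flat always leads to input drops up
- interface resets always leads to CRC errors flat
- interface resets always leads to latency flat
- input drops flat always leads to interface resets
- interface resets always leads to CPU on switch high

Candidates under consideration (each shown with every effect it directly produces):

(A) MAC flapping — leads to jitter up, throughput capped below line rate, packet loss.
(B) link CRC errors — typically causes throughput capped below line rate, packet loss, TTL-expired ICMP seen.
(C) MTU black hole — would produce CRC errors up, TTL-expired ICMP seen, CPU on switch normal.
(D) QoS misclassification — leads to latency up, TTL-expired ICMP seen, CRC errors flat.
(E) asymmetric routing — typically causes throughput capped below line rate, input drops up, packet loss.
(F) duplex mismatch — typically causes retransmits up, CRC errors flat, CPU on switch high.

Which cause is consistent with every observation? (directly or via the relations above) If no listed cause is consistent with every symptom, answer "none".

none

Testing each hypothesis:
(A) MAC flapping — does not account for retransmits up, TTL-expired ICMP seen, latency flat
(B) link CRC errors — throughput capped below line rate match; packet loss match; retransmits up miss; TTL-expired ICMP seen match; latency flat miss; jitter up miss
(C) MTU black hole — throughput capped below line rate miss; packet loss miss; retransmits up miss; TTL-expired ICMP seen match; latency flat miss; jitter up miss
(D) QoS misclassification — fails on throughput capped below line rate, packet loss, retransmits up, latency flat, jitter up (predicts latency up, not latency flat)
(E) asymmetric routing — throughput capped below line rate match; packet loss match; retransmits up miss; TTL-expired ICMP seen miss; latency flat miss; jitter up miss
(F) duplex mismatch — throughput capped below line rate miss; packet loss miss; retransmits up match; TTL-expired ICMP seen miss; latency flat miss; jitter up miss
Every candidate fails on at least one observation.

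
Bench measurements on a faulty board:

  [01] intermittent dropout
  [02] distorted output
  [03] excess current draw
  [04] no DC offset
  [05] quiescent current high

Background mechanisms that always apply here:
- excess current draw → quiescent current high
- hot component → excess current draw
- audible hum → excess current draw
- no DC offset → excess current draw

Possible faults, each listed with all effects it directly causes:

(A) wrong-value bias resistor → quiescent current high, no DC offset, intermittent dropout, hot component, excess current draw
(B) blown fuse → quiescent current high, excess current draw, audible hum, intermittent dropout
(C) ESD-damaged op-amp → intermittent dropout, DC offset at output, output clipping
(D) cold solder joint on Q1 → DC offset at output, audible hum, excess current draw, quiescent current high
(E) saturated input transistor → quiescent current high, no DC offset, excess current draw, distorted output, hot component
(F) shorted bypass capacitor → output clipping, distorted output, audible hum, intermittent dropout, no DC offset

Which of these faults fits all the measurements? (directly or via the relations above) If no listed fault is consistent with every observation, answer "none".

F

Testing each hypothesis:
(A) wrong-value bias resistor — intermittent dropout match; distorted output miss; excess current draw match; no DC offset match; quiescent current high match
(B) blown fuse — does not account for distorted output, no DC offset
(C) ESD-damaged op-amp — fails on distorted output, excess current draw, no DC offset, quiescent current high (predicts DC offset at output, not no DC offset)
(D) cold solder joint on Q1 — fails on intermittent dropout, distorted output, no DC offset (predicts DC offset at output, not no DC offset)
(E) saturated input transistor — intermittent dropout miss; distorted output match; excess current draw match; no DC offset match; quiescent current high match
(F) shorted bypass capacitor — accounts for every observation (excess current draw through audible hum → excess current draw)
Only (F) is consistent with every observation.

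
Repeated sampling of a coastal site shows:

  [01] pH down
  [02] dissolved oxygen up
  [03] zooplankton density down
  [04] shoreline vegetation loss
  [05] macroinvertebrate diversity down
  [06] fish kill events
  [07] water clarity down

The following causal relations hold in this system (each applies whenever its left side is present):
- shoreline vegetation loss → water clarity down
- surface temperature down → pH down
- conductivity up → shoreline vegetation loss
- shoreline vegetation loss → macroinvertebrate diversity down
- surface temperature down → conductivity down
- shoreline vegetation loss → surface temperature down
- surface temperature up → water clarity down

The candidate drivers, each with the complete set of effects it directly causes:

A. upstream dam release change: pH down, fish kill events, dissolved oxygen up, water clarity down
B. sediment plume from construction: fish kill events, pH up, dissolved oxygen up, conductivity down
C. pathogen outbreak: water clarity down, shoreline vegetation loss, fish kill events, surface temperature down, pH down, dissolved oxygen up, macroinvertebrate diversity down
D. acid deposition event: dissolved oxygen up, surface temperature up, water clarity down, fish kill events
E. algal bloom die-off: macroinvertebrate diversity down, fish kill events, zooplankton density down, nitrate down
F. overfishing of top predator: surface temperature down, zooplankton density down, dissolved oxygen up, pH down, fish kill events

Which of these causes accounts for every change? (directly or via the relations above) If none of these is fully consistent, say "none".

none

Per-candidate check:
(A) upstream dam release change — pH down match; dissolved oxygen up match; zooplankton density down miss; shoreline vegetation loss miss; macroinvertebrate diversity down miss; fish kill events match; water clarity down match
(B) sediment plume from construction — pH down miss; dissolved oxygen up match; zooplankton density down miss; shoreline vegetation loss miss; macroinvertebrate diversity down miss; fish kill events match; water clarity down miss
(C) pathogen outbreak — pH down match; dissolved oxygen up match; zooplankton density down miss; shoreline vegetation loss match; macroinvertebrate diversity down match; fish kill events match; water clarity down match
(D) acid deposition event — pH down miss; dissolved oxygen up match; zooplankton density down miss; shoreline vegetation loss miss; macroinvertebrate diversity down miss; fish kill events match; water clarity down match
(E) algal bloom die-off — pH down miss; dissolved oxygen up miss; zooplankton density down match; shoreline vegetation loss miss; macroinvertebrate diversity down match; fish kill events match; water clarity down miss
(F) overfishing of top predator — pH down match; dissolved oxygen up match; zooplankton density down match; shoreline vegetation loss miss; macroinvertebrate diversity down miss; fish kill events match; water clarity down miss
Every candidate fails on at least one observation.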